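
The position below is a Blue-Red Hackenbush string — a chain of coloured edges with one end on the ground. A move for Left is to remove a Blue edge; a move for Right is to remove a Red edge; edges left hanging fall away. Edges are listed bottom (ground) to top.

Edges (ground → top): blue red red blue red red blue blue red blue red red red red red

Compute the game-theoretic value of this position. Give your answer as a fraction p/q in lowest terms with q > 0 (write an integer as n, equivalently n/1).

Recurse on prefixes of the 15-edge string blue red red blue red red blue blue red blue red red red red red:
step 1: add blue to get b; options L={ 0 } R={ none } => 1
step 2: add red to get br; options L={ 0 } R={ 1 } => 1/2
step 3: add red to get brr; options L={ 0 } R={ 1/2, 1 } => 1/4
step 4: add blue to get brrb; options L={ 0, 1/4 } R={ 1/2, 1 } => 3/8
step 5: add red to get brrbr; options L={ 0, 1/4 } R={ 3/8, 1/2, 1 } => 5/16
step 6: add red to get brrbrr; options L={ 0, 1/4 } R={ 5/16, 3/8, 1/2, 1 } => 9/32
step 7: add blue to get brrbrrb; options L={ 0, 1/4, 9/32 } R={ 5/16, 3/8, 1/2, 1 } => 19/64
step 8: add blue to get brrbrrbb; options L={ 0, 1/4, 9/32, 19/64 } R={ 5/16, 3/8, 1/2, 1 } => 39/128
step 9: add red to get brrbrrbbr; options L={ 0, 1/4, 9/32, 19/64 } R={ 39/128, 5/16, 3/8, 1/2, 1 } => 77/256
step 10: add blue to get brrbrrbbrb; options L={ 0, 1/4, 9/32, 19/64, 77/256 } R={ 39/128, 5/16, 3/8, 1/2, 1 } => 155/512
step 11: add red to get brrbrrbbrbr; options L={ 0, 1/4, 9/32, 19/64, 77/256 } R={ 155/512, 39/128, 5/16, 3/8, 1/2, 1 } => 309/1024
step 12: add red to get brrbrrbbrbrr; options L={ 0, 1/4, 9/32, 19/64, 77/256 } R={ 309/1024, 155/512, 39/128, 5/16, 3/8, 1/2, 1 } => 617/2048
step 13: add red to get brrbrrbbrbrrr; options L={ 0, 1/4, 9/32, 19/64, 77/256 } R={ 617/2048, 309/1024, 155/512, 39/128, 5/16, 3/8, 1/2, 1 } => 1233/4096
step 14: add red to get brrbrrbbrbrrrr; options L={ 0, 1/4, 9/32, 19/64, 77/256 } R={ 1233/4096, 617/2048, 309/1024, 155/512, 39/128, 5/16, 3/8, 1/2, 1 } => 2465/8192
step 15: add red to get brrbrrbbrbrrrrr; options L={ 0, 1/4, 9/32, 19/64, 77/256 } R={ 2465/8192, 1233/4096, 617/2048, 309/1024, 155/512, 39/128, 5/16, 3/8, 1/2, 1 } => 4929/16384

4929/16384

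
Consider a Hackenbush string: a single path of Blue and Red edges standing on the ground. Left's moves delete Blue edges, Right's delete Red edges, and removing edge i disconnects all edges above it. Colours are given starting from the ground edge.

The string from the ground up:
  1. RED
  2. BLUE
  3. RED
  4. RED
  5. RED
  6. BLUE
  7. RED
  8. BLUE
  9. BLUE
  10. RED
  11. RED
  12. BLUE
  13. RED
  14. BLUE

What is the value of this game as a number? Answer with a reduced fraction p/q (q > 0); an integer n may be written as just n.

Prefix values for RED BLUE RED RED RED BLUE RED BLUE BLUE RED RED BLUE RED BLUE via {L|R} + simplicity:
step 1: add RED to get R; options L={ none } R={ 0 } gives -1
step 2: add BLUE to get RB; options L={ -1 } R={ 0 } gives -1/2
step 3: add RED to get RBR; options L={ -1 } R={ -1/2 0 } gives -3/4
step 4: add RED to get RBRR; options L={ -1 } R={ -3/4 -1/2 0 } gives -7/8
step 5: add RED to get RBRRR; options L={ -1 } R={ -7/8 -3/4 -1/2 0 } gives -15/16
step 6: add BLUE to get RBRRRB; options L={ -1 -15/16 } R={ -7/8 -3/4 -1/2 0 } gives -29/32
step 7: add RED to get RBRRRBR; options L={ -1 -15/16 } R={ -29/32 -7/8 -3/4 -1/2 0 } gives -59/64
step 8: add BLUE to get RBRRRBRB; options L={ -1 -15/16 -59/64 } R={ -29/32 -7/8 -3/4 -1/2 0 } gives -117/128
step 9: add BLUE to get RBRRRBRBB; options L={ -1 -15/16 -59/64 -117/128 } R={ -29/32 -7/8 -3/4 -1/2 0 } gives -233/256
step 10: add RED to get RBRRRBRBBR; options L={ -1 -15/16 -59/64 -117/128 } R={ -233/256 -29/32 -7/8 -3/4 -1/2 0 } gives -467/512
step 11: add RED to get RBRRRBRBBRR; options L={ -1 -15/16 -59/64 -117/128 } R={ -467/512 -233/256 -29/32 -7/8 -3/4 -1/2 0 } gives -935/1024
step 12: add BLUE to get RBRRRBRBBRRB; options L={ -1 -15/16 -59/64 -117/128 -935/1024 } R={ -467/512 -233/256 -29/32 -7/8 -3/4 -1/2 0 } gives -1869/2048
step 13: add RED to get RBRRRBRBBRRBR; options L={ -1 -15/16 -59/64 -117/128 -935/1024 } R={ -1869/2048 -467/512 -233/256 -29/32 -7/8 -3/4 -1/2 0 } gives -3739/4096
step 14: add BLUE to get RBRRRBRBBRRBRB; options L={ -1 -15/16 -59/64 -117/128 -935/1024 -3739/4096 } R={ -1869/2048 -467/512 -233/256 -29/32 -7/8 -3/4 -1/2 0 } gives -7477/8192

-7477/8192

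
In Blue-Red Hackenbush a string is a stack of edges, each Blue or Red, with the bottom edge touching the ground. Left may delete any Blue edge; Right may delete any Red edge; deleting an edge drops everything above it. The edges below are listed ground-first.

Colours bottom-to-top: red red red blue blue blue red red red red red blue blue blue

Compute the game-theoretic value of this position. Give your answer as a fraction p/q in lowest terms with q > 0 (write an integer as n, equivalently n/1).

g_1 [r]  L=[none]  R=[0]  gives -1
g_2 [rr]  L=[none]  R=[-1,0]  gives -2
g_3 [rrr]  L=[none]  R=[-2,-1,0]  gives -3
g_4 [rrrb]  L=[-3]  R=[-2,-1,0]  gives -5/2
g_5 [rrrbb]  L=[-3,-5/2]  R=[-2,-1,0]  gives -9/4
g_6 [rrrbbb]  L=[-3,-5/2,-9/4]  R=[-2,-1,0]  gives -17/8
g_7 [rrrbbbr]  L=[-3,-5/2,-9/4]  R=[-17/8,-2,-1,0]  gives -35/16
g_8 [rrrbbbrr]  L=[-3,-5/2,-9/4]  R=[-35/16,-17/8,-2,-1,0]  gives -71/32
g_9 [rrrbbbrrr]  L=[-3,-5/2,-9/4]  R=[-71/32,-35/16,-17/8,-2,-1,0]  gives -143/64
g_10 [rrrbbbrrrr]  L=[-3,-5/2,-9/4]  R=[-143/64,-71/32,-35/16,-17/8,-2,-1,0]  gives -287/128
g_11 [rrrbbbrrrrr]  L=[-3,-5/2,-9/4]  R=[-287/128,-143/64,-71/32,-35/16,-17/8,-2,-1,0]  gives -575/256
g_12 [rrrbbbrrrrrb]  L=[-3,-5/2,-9/4,-575/256]  R=[-287/128,-143/64,-71/32,-35/16,-17/8,-2,-1,0]  gives -1149/512
g_13 [rrrbbbrrrrrbb]  L=[-3,-5/2,-9/4,-575/256,-1149/512]  R=[-287/128,-143/64,-71/32,-35/16,-17/8,-2,-1,0]  gives -2297/1024
g_14 [rrrbbbrrrrrbbb]  L=[-3,-5/2,-9/4,-575/256,-1149/512,-2297/1024]  R=[-287/128,-143/64,-71/32,-35/16,-17/8,-2,-1,0]  gives -4593/2048

-4593/2048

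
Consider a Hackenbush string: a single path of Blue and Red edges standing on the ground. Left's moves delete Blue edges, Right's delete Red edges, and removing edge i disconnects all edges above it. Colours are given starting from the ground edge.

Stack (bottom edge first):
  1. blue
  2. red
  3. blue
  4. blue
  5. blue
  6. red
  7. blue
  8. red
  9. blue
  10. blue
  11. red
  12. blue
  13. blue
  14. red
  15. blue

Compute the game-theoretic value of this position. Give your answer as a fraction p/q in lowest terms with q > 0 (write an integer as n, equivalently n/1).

15067/16384

step 1: add blue to get b; options L={ 0 } R={ none } ⇒ 1
step 2: add red to get br; options L={ 0 } R={ 1 } ⇒ 1/2
step 3: add blue to get brb; options L={ 0,1/2 } R={ 1 } ⇒ 3/4
step 4: add blue to get brbb; options L={ 0,1/2,3/4 } R={ 1 } ⇒ 7/8
step 5: add blue to get brbbb; options L={ 0,1/2,3/4,7/8 } R={ 1 } ⇒ 15/16
step 6: add red to get brbbbr; options L={ 0,1/2,3/4,7/8 } R={ 15/16,1 } ⇒ 29/32
step 7: add blue to get brbbbrb; options L={ 0,1/2,3/4,7/8,29/32 } R={ 15/16,1 } ⇒ 59/64
step 8: add red to get brbbbrbr; options L={ 0,1/2,3/4,7/8,29/32 } R={ 59/64,15/16,1 } ⇒ 117/128
step 9: add blue to get brbbbrbrb; options L={ 0,1/2,3/4,7/8,29/32,117/128 } R={ 59/64,15/16,1 } ⇒ 235/256
step 10: add blue to get brbbbrbrbb; options L={ 0,1/2,3/4,7/8,29/32,117/128,235/256 } R={ 59/64,15/16,1 } ⇒ 471/512
step 11: add red to get brbbbrbrbbr; options L={ 0,1/2,3/4,7/8,29/32,117/128,235/256 } R={ 471/512,59/64,15/16,1 } ⇒ 941/1024
step 12: add blue to get brbbbrbrbbrb; options L={ 0,1/2,3/4,7/8,29/32,117/128,235/256,941/1024 } R={ 471/512,59/64,15/16,1 } ⇒ 1883/2048
step 13: add blue to get brbbbrbrbbrbb; options L={ 0,1/2,3/4,7/8,29/32,117/128,235/256,941/1024,1883/2048 } R={ 471/512,59/64,15/16,1 } ⇒ 3767/4096
step 14: add red to get brbbbrbrbbrbbr; options L={ 0,1/2,3/4,7/8,29/32,117/128,235/256,941/1024,1883/2048 } R={ 3767/4096,471/512,59/64,15/16,1 } ⇒ 7533/8192
step 15: add blue to get brbbbrbrbbrbbrb; options L={ 0,1/2,3/4,7/8,29/32,117/128,235/256,941/1024,1883/2048,7533/8192 } R={ 3767/4096,471/512,59/64,15/16,1 } ⇒ 15067/16384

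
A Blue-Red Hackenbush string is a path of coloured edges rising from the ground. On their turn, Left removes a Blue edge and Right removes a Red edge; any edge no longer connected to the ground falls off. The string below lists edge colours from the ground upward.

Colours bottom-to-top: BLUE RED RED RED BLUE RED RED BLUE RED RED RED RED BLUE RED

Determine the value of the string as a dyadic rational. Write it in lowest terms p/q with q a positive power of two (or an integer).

Build value(s[:k]) for k = 1..14, string s = BLUE RED RED RED BLUE RED RED BLUE RED RED RED RED BLUE RED.
value_1 [B]  L=[0]  R=[∅]  gives 1
value_2 [BR]  L=[0]  R=[1]  gives 1/2
value_3 [BRR]  L=[0]  R=[1/2; 1]  gives 1/4
value_4 [BRRR]  L=[0]  R=[1/4; 1/2; 1]  gives 1/8
value_5 [BRRRB]  L=[0; 1/8]  R=[1/4; 1/2; 1]  gives 3/16
value_6 [BRRRBR]  L=[0; 1/8]  R=[3/16; 1/4; 1/2; 1]  gives 5/32
value_7 [BRRRBRR]  L=[0; 1/8]  R=[5/32; 3/16; 1/4; 1/2; 1]  gives 9/64
value_8 [BRRRBRRB]  L=[0; 1/8; 9/64]  R=[5/32; 3/16; 1/4; 1/2; 1]  gives 19/128
value_9 [BRRRBRRBR]  L=[0; 1/8; 9/64]  R=[19/128; 5/32; 3/16; 1/4; 1/2; 1]  gives 37/256
value_10 [BRRRBRRBRR]  L=[0; 1/8; 9/64]  R=[37/256; 19/128; 5/32; 3/16; 1/4; 1/2; 1]  gives 73/512
value_11 [BRRRBRRBRRR]  L=[0; 1/8; 9/64]  R=[73/512; 37/256; 19/128; 5/32; 3/16; 1/4; 1/2; 1]  gives 145/1024
value_12 [BRRRBRRBRRRR]  L=[0; 1/8; 9/64]  R=[145/1024; 73/512; 37/256; 19/128; 5/32; 3/16; 1/4; 1/2; 1]  gives 289/2048
value_13 [BRRRBRRBRRRRB]  L=[0; 1/8; 9/64; 289/2048]  R=[145/1024; 73/512; 37/256; 19/128; 5/32; 3/16; 1/4; 1/2; 1]  gives 579/4096
value_14 [BRRRBRRBRRRRBR]  L=[0; 1/8; 9/64; 289/2048]  R=[579/4096; 145/1024; 73/512; 37/256; 19/128; 5/32; 3/16; 1/4; 1/2; 1]  gives 1157/8192

1157/8192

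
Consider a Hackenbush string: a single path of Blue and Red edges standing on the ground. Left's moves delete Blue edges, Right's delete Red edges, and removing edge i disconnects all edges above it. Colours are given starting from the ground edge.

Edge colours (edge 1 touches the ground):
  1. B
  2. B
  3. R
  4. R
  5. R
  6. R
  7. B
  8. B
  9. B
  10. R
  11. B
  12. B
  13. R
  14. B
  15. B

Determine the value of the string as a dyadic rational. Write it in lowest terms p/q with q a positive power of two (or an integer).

9143/8192

Recurse on prefixes of the 15-edge string B B R R R R B B B R B B R B B:
step 1: add B to get B; options L={ 0 } R={ (no moves) } gives 1
step 2: add B to get BB; options L={ 0; 1 } R={ (no moves) } gives 2
step 3: add R to get BBR; options L={ 0; 1 } R={ 2 } gives 3/2
step 4: add R to get BBRR; options L={ 0; 1 } R={ 3/2; 2 } gives 5/4
step 5: add R to get BBRRR; options L={ 0; 1 } R={ 5/4; 3/2; 2 } gives 9/8
step 6: add R to get BBRRRR; options L={ 0; 1 } R={ 9/8; 5/4; 3/2; 2 } gives 17/16
step 7: add B to get BBRRRRB; options L={ 0; 1; 17/16 } R={ 9/8; 5/4; 3/2; 2 } gives 35/32
step 8: add B to get BBRRRRBB; options L={ 0; 1; 17/16; 35/32 } R={ 9/8; 5/4; 3/2; 2 } gives 71/64
step 9: add B to get BBRRRRBBB; options L={ 0; 1; 17/16; 35/32; 71/64 } R={ 9/8; 5/4; 3/2; 2 } gives 143/128
step 10: add R to get BBRRRRBBBR; options L={ 0; 1; 17/16; 35/32; 71/64 } R={ 143/128; 9/8; 5/4; 3/2; 2 } gives 285/256
step 11: add B to get BBRRRRBBBRB; options L={ 0; 1; 17/16; 35/32; 71/64; 285/256 } R={ 143/128; 9/8; 5/4; 3/2; 2 } gives 571/512
step 12: add B to get BBRRRRBBBRBB; options L={ 0; 1; 17/16; 35/32; 71/64; 285/256; 571/512 } R={ 143/128; 9/8; 5/4; 3/2; 2 } gives 1143/1024
step 13: add R to get BBRRRRBBBRBBR; options L={ 0; 1; 17/16; 35/32; 71/64; 285/256; 571/512 } R={ 1143/1024; 143/128; 9/8; 5/4; 3/2; 2 } gives 2285/2048
step 14: add B to get BBRRRRBBBRBBRB; options L={ 0; 1; 17/16; 35/32; 71/64; 285/256; 571/512; 2285/2048 } R={ 1143/1024; 143/128; 9/8; 5/4; 3/2; 2 } gives 4571/4096
step 15: add B to get BBRRRRBBBRBBRBB; options L={ 0; 1; 17/16; 35/32; 71/64; 285/256; 571/512; 2285/2048; 4571/4096 } R={ 1143/1024; 143/128; 9/8; 5/4; 3/2; 2 } gives 9143/8192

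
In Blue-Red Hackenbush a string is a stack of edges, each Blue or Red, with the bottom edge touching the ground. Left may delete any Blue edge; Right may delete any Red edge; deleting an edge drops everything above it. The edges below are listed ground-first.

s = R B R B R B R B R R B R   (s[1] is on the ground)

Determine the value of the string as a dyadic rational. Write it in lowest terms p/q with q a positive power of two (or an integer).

-1371/2048

R: Left { — }, Right { 0 } => simplest -1
RB: Left { -1 }, Right { 0 } => simplest -1/2
RBR: Left { -1 }, Right { -1/2, 0 } => simplest -3/4
RBRB: Left { -1, -3/4 }, Right { -1/2, 0 } => simplest -5/8
RBRBR: Left { -1, -3/4 }, Right { -5/8, -1/2, 0 } => simplest -11/16
RBRBRB: Left { -1, -3/4, -11/16 }, Right { -5/8, -1/2, 0 } => simplest -21/32
RBRBRBR: Left { -1, -3/4, -11/16 }, Right { -21/32, -5/8, -1/2, 0 } => simplest -43/64
RBRBRBRB: Left { -1, -3/4, -11/16, -43/64 }, Right { -21/32, -5/8, -1/2, 0 } => simplest -85/128
RBRBRBRBR: Left { -1, -3/4, -11/16, -43/64 }, Right { -85/128, -21/32, -5/8, -1/2, 0 } => simplest -171/256
RBRBRBRBRR: Left { -1, -3/4, -11/16, -43/64 }, Right { -171/256, -85/128, -21/32, -5/8, -1/2, 0 } => simplest -343/512
RBRBRBRBRRB: Left { -1, -3/4, -11/16, -43/64, -343/512 }, Right { -171/256, -85/128, -21/32, -5/8, -1/2, 0 } => simplest -685/1024
RBRBRBRBRRBR: Left { -1, -3/4, -11/16, -43/64, -343/512 }, Right { -685/1024, -171/256, -85/128, -21/32, -5/8, -1/2, 0 } => simplest -1371/2048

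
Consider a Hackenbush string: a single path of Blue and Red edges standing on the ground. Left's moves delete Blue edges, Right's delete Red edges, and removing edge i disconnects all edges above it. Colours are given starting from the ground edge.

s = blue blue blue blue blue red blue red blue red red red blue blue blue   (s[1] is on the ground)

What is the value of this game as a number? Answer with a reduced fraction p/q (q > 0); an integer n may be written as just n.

Recurse on prefixes of the 15-edge string blue blue blue blue blue red blue red blue red red red blue blue blue:
edge 1 of 15 (blue): { 0 | · } = 1
edge 2 of 15 (blue): { 0,1 | · } = 2
edge 3 of 15 (blue): { 0,1,2 | · } = 3
edge 4 of 15 (blue): { 0,1,2,3 | · } = 4
edge 5 of 15 (blue): { 0,1,2,3,4 | · } = 5
edge 6 of 15 (red): { 0,1,2,3,4 | 5 } = 9/2
edge 7 of 15 (blue): { 0,1,2,3,4,9/2 | 5 } = 19/4
edge 8 of 15 (red): { 0,1,2,3,4,9/2 | 19/4,5 } = 37/8
edge 9 of 15 (blue): { 0,1,2,3,4,9/2,37/8 | 19/4,5 } = 75/16
edge 10 of 15 (red): { 0,1,2,3,4,9/2,37/8 | 75/16,19/4,5 } = 149/32
edge 11 of 15 (red): { 0,1,2,3,4,9/2,37/8 | 149/32,75/16,19/4,5 } = 297/64
edge 12 of 15 (red): { 0,1,2,3,4,9/2,37/8 | 297/64,149/32,75/16,19/4,5 } = 593/128
edge 13 of 15 (blue): { 0,1,2,3,4,9/2,37/8,593/128 | 297/64,149/32,75/16,19/4,5 } = 1187/256
edge 14 of 15 (blue): { 0,1,2,3,4,9/2,37/8,593/128,1187/256 | 297/64,149/32,75/16,19/4,5 } = 2375/512
edge 15 of 15 (blue): { 0,1,2,3,4,9/2,37/8,593/128,1187/256,2375/512 | 297/64,149/32,75/16,19/4,5 } = 4751/1024

4751/1024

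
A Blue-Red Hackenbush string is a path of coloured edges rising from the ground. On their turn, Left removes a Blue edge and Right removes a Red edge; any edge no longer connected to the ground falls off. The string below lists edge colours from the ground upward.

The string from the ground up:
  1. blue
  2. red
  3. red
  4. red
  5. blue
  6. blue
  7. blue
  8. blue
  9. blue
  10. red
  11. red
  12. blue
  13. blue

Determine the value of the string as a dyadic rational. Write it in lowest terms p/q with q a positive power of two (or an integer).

b: Left { 0 }, Right { ∅ } ⇒ simplest 1
br: Left { 0 }, Right { 1 } ⇒ simplest 1/2
brr: Left { 0 }, Right { 1/2, 1 } ⇒ simplest 1/4
brrr: Left { 0 }, Right { 1/4, 1/2, 1 } ⇒ simplest 1/8
brrrb: Left { 0, 1/8 }, Right { 1/4, 1/2, 1 } ⇒ simplest 3/16
brrrbb: Left { 0, 1/8, 3/16 }, Right { 1/4, 1/2, 1 } ⇒ simplest 7/32
brrrbbb: Left { 0, 1/8, 3/16, 7/32 }, Right { 1/4, 1/2, 1 } ⇒ simplest 15/64
brrrbbbb: Left { 0, 1/8, 3/16, 7/32, 15/64 }, Right { 1/4, 1/2, 1 } ⇒ simplest 31/128
brrrbbbbb: Left { 0, 1/8, 3/16, 7/32, 15/64, 31/128 }, Right { 1/4, 1/2, 1 } ⇒ simplest 63/256
brrrbbbbbr: Left { 0, 1/8, 3/16, 7/32, 15/64, 31/128 }, Right { 63/256, 1/4, 1/2, 1 } ⇒ simplest 125/512
brrrbbbbbrr: Left { 0, 1/8, 3/16, 7/32, 15/64, 31/128 }, Right { 125/512, 63/256, 1/4, 1/2, 1 } ⇒ simplest 249/1024
brrrbbbbbrrb: Left { 0, 1/8, 3/16, 7/32, 15/64, 31/128, 249/1024 }, Right { 125/512, 63/256, 1/4, 1/2, 1 } ⇒ simplest 499/2048
brrrbbbbbrrbb: Left { 0, 1/8, 3/16, 7/32, 15/64, 31/128, 249/1024, 499/2048 }, Right { 125/512, 63/256, 1/4, 1/2, 1 } ⇒ simplest 999/4096

999/4096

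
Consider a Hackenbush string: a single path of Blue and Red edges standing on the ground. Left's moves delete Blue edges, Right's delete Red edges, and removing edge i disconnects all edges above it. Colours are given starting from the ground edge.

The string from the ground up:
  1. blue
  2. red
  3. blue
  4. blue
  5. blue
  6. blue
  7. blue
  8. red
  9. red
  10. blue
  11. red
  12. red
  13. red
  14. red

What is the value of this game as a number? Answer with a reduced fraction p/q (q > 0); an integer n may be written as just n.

b: Left { 0 }, Right { none } => simplest 1
br: Left { 0 }, Right { 1 } => simplest 1/2
brb: Left { 0 1/2 }, Right { 1 } => simplest 3/4
brbb: Left { 0 1/2 3/4 }, Right { 1 } => simplest 7/8
brbbb: Left { 0 1/2 3/4 7/8 }, Right { 1 } => simplest 15/16
brbbbb: Left { 0 1/2 3/4 7/8 15/16 }, Right { 1 } => simplest 31/32
brbbbbb: Left { 0 1/2 3/4 7/8 15/16 31/32 }, Right { 1 } => simplest 63/64
brbbbbbr: Left { 0 1/2 3/4 7/8 15/16 31/32 }, Right { 63/64 1 } => simplest 125/128
brbbbbbrr: Left { 0 1/2 3/4 7/8 15/16 31/32 }, Right { 125/128 63/64 1 } => simplest 249/256
brbbbbbrrb: Left { 0 1/2 3/4 7/8 15/16 31/32 249/256 }, Right { 125/128 63/64 1 } => simplest 499/512
brbbbbbrrbr: Left { 0 1/2 3/4 7/8 15/16 31/32 249/256 }, Right { 499/512 125/128 63/64 1 } => simplest 997/1024
brbbbbbrrbrr: Left { 0 1/2 3/4 7/8 15/16 31/32 249/256 }, Right { 997/1024 499/512 125/128 63/64 1 } => simplest 1993/2048
brbbbbbrrbrrr: Left { 0 1/2 3/4 7/8 15/16 31/32 249/256 }, Right { 1993/2048 997/1024 499/512 125/128 63/64 1 } => simplest 3985/4096
brbbbbbrrbrrrr: Left { 0 1/2 3/4 7/8 15/16 31/32 249/256 }, Right { 3985/4096 1993/2048 997/1024 499/512 125/128 63/64 1 } => simplest 7969/8192

7969/8192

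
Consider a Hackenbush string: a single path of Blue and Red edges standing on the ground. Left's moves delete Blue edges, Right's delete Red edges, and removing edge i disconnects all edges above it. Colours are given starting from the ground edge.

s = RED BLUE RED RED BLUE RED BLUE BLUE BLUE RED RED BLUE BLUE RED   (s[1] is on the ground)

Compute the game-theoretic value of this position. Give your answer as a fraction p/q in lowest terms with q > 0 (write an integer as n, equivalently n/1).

val(R) = { (no moves) | 0 } => -1
val(RB) = { -1 | 0 } => -1/2
val(RBR) = { -1 | -1/2,0 } => -3/4
val(RBRR) = { -1 | -3/4,-1/2,0 } => -7/8
val(RBRRB) = { -1,-7/8 | -3/4,-1/2,0 } => -13/16
val(RBRRBR) = { -1,-7/8 | -13/16,-3/4,-1/2,0 } => -27/32
val(RBRRBRB) = { -1,-7/8,-27/32 | -13/16,-3/4,-1/2,0 } => -53/64
val(RBRRBRBB) = { -1,-7/8,-27/32,-53/64 | -13/16,-3/4,-1/2,0 } => -105/128
val(RBRRBRBBB) = { -1,-7/8,-27/32,-53/64,-105/128 | -13/16,-3/4,-1/2,0 } => -209/256
val(RBRRBRBBBR) = { -1,-7/8,-27/32,-53/64,-105/128 | -209/256,-13/16,-3/4,-1/2,0 } => -419/512
val(RBRRBRBBBRR) = { -1,-7/8,-27/32,-53/64,-105/128 | -419/512,-209/256,-13/16,-3/4,-1/2,0 } => -839/1024
val(RBRRBRBBBRRB) = { -1,-7/8,-27/32,-53/64,-105/128,-839/1024 | -419/512,-209/256,-13/16,-3/4,-1/2,0 } => -1677/2048
val(RBRRBRBBBRRBB) = { -1,-7/8,-27/32,-53/64,-105/128,-839/1024,-1677/2048 | -419/512,-209/256,-13/16,-3/4,-1/2,0 } => -3353/4096
val(RBRRBRBBBRRBBR) = { -1,-7/8,-27/32,-53/64,-105/128,-839/1024,-1677/2048 | -3353/4096,-419/512,-209/256,-13/16,-3/4,-1/2,0 } => -6707/8192

-6707/8192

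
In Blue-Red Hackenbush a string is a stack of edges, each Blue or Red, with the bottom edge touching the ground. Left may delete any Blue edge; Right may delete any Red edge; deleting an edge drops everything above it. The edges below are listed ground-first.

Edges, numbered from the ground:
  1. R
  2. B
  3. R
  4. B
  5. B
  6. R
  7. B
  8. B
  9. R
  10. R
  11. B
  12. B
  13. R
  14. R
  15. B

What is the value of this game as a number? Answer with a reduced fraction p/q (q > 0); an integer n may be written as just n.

R: Left { ∅ }, Right { 0 } -> simplest -1
RB: Left { -1 }, Right { 0 } -> simplest -1/2
RBR: Left { -1 }, Right { -1/2, 0 } -> simplest -3/4
RBRB: Left { -1, -3/4 }, Right { -1/2, 0 } -> simplest -5/8
RBRBB: Left { -1, -3/4, -5/8 }, Right { -1/2, 0 } -> simplest -9/16
RBRBBR: Left { -1, -3/4, -5/8 }, Right { -9/16, -1/2, 0 } -> simplest -19/32
RBRBBRB: Left { -1, -3/4, -5/8, -19/32 }, Right { -9/16, -1/2, 0 } -> simplest -37/64
RBRBBRBB: Left { -1, -3/4, -5/8, -19/32, -37/64 }, Right { -9/16, -1/2, 0 } -> simplest -73/128
RBRBBRBBR: Left { -1, -3/4, -5/8, -19/32, -37/64 }, Right { -73/128, -9/16, -1/2, 0 } -> simplest -147/256
RBRBBRBBRR: Left { -1, -3/4, -5/8, -19/32, -37/64 }, Right { -147/256, -73/128, -9/16, -1/2, 0 } -> simplest -295/512
RBRBBRBBRRB: Left { -1, -3/4, -5/8, -19/32, -37/64, -295/512 }, Right { -147/256, -73/128, -9/16, -1/2, 0 } -> simplest -589/1024
RBRBBRBBRRBB: Left { -1, -3/4, -5/8, -19/32, -37/64, -295/512, -589/1024 }, Right { -147/256, -73/128, -9/16, -1/2, 0 } -> simplest -1177/2048
RBRBBRBBRRBBR: Left { -1, -3/4, -5/8, -19/32, -37/64, -295/512, -589/1024 }, Right { -1177/2048, -147/256, -73/128, -9/16, -1/2, 0 } -> simplest -2355/4096
RBRBBRBBRRBBRR: Left { -1, -3/4, -5/8, -19/32, -37/64, -295/512, -589/1024 }, Right { -2355/4096, -1177/2048, -147/256, -73/128, -9/16, -1/2, 0 } -> simplest -4711/8192
RBRBBRBBRRBBRRB: Left { -1, -3/4, -5/8, -19/32, -37/64, -295/512, -589/1024, -4711/8192 }, Right { -2355/4096, -1177/2048, -147/256, -73/128, -9/16, -1/2, 0 } -> simplest -9421/16384

-9421/16384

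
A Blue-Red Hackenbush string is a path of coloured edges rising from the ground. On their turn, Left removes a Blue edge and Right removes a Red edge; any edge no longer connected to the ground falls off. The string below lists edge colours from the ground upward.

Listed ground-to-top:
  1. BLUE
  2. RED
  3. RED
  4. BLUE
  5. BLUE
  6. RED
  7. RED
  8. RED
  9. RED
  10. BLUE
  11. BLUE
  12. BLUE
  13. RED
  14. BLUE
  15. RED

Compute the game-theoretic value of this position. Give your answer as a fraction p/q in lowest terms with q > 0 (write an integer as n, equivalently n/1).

1 of 15 · B · max L 0 · min R +∞ => 1
2 of 15 · BR · max L 0 · min R 1 => 1/2
3 of 15 · BRR · max L 0 · min R 1/2 => 1/4
4 of 15 · BRRB · max L 1/4 · min R 1/2 => 3/8
5 of 15 · BRRBB · max L 3/8 · min R 1/2 => 7/16
6 of 15 · BRRBBR · max L 3/8 · min R 7/16 => 13/32
7 of 15 · BRRBBRR · max L 3/8 · min R 13/32 => 25/64
8 of 15 · BRRBBRRR · max L 3/8 · min R 25/64 => 49/128
9 of 15 · BRRBBRRRR · max L 3/8 · min R 49/128 => 97/256
10 of 15 · BRRBBRRRRB · max L 97/256 · min R 49/128 => 195/512
11 of 15 · BRRBBRRRRBB · max L 195/512 · min R 49/128 => 391/1024
12 of 15 · BRRBBRRRRBBB · max L 391/1024 · min R 49/128 => 783/2048
13 of 15 · BRRBBRRRRBBBR · max L 391/1024 · min R 783/2048 => 1565/4096
14 of 15 · BRRBBRRRRBBBRB · max L 1565/4096 · min R 783/2048 => 3131/8192
15 of 15 · BRRBBRRRRBBBRBR · max L 1565/4096 · min R 3131/8192 => 6261/16384

6261/16384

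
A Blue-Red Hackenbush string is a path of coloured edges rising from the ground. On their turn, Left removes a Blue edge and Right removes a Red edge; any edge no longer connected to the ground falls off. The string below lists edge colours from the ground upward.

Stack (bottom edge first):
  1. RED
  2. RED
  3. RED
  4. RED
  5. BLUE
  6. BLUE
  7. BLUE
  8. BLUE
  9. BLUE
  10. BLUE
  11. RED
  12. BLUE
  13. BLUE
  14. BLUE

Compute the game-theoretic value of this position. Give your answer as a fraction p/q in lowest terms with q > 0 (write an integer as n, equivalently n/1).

-3089/1024

Prefix values for RED RED RED RED BLUE BLUE BLUE BLUE BLUE BLUE RED BLUE BLUE BLUE via {L|R} + simplicity:
step 1: add RED to get R; options L={  } R={ 0 } ⇒ -1
step 2: add RED to get RR; options L={  } R={ -1 0 } ⇒ -2
step 3: add RED to get RRR; options L={  } R={ -2 -1 0 } ⇒ -3
step 4: add RED to get RRRR; options L={  } R={ -3 -2 -1 0 } ⇒ -4
step 5: add BLUE to get RRRRB; options L={ -4 } R={ -3 -2 -1 0 } ⇒ -7/2
step 6: add BLUE to get RRRRBB; options L={ -4 -7/2 } R={ -3 -2 -1 0 } ⇒ -13/4
step 7: add BLUE to get RRRRBBB; options L={ -4 -7/2 -13/4 } R={ -3 -2 -1 0 } ⇒ -25/8
step 8: add BLUE to get RRRRBBBB; options L={ -4 -7/2 -13/4 -25/8 } R={ -3 -2 -1 0 } ⇒ -49/16
step 9: add BLUE to get RRRRBBBBB; options L={ -4 -7/2 -13/4 -25/8 -49/16 } R={ -3 -2 -1 0 } ⇒ -97/32
step 10: add BLUE to get RRRRBBBBBB; options L={ -4 -7/2 -13/4 -25/8 -49/16 -97/32 } R={ -3 -2 -1 0 } ⇒ -193/64
step 11: add RED to get RRRRBBBBBBR; options L={ -4 -7/2 -13/4 -25/8 -49/16 -97/32 } R={ -193/64 -3 -2 -1 0 } ⇒ -387/128
step 12: add BLUE to get RRRRBBBBBBRB; options L={ -4 -7/2 -13/4 -25/8 -49/16 -97/32 -387/128 } R={ -193/64 -3 -2 -1 0 } ⇒ -773/256
step 13: add BLUE to get RRRRBBBBBBRBB; options L={ -4 -7/2 -13/4 -25/8 -49/16 -97/32 -387/128 -773/256 } R={ -193/64 -3 -2 -1 0 } ⇒ -1545/512
step 14: add BLUE to get RRRRBBBBBBRBBB; options L={ -4 -7/2 -13/4 -25/8 -49/16 -97/32 -387/128 -773/256 -1545/512 } R={ -193/64 -3 -2 -1 0 } ⇒ -3089/1024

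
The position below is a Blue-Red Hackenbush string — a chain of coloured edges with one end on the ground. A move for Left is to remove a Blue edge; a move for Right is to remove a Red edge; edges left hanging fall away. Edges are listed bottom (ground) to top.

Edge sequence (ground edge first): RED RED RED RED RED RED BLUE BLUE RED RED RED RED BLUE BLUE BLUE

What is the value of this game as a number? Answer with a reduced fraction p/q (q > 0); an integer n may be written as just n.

step 1: add RED to get R; options L={ — } R={ 0 } so -1
step 2: add RED to get RR; options L={ — } R={ -1, 0 } so -2
step 3: add RED to get RRR; options L={ — } R={ -2, -1, 0 } so -3
step 4: add RED to get RRRR; options L={ — } R={ -3, -2, -1, 0 } so -4
step 5: add RED to get RRRRR; options L={ — } R={ -4, -3, -2, -1, 0 } so -5
step 6: add RED to get RRRRRR; options L={ — } R={ -5, -4, -3, -2, -1, 0 } so -6
step 7: add BLUE to get RRRRRRB; options L={ -6 } R={ -5, -4, -3, -2, -1, 0 } so -11/2
step 8: add BLUE to get RRRRRRBB; options L={ -6, -11/2 } R={ -5, -4, -3, -2, -1, 0 } so -21/4
step 9: add RED to get RRRRRRBBR; options L={ -6, -11/2 } R={ -21/4, -5, -4, -3, -2, -1, 0 } so -43/8
step 10: add RED to get RRRRRRBBRR; options L={ -6, -11/2 } R={ -43/8, -21/4, -5, -4, -3, -2, -1, 0 } so -87/16
step 11: add RED to get RRRRRRBBRRR; options L={ -6, -11/2 } R={ -87/16, -43/8, -21/4, -5, -4, -3, -2, -1, 0 } so -175/32
step 12: add RED to get RRRRRRBBRRRR; options L={ -6, -11/2 } R={ -175/32, -87/16, -43/8, -21/4, -5, -4, -3, -2, -1, 0 } so -351/64
step 13: add BLUE to get RRRRRRBBRRRRB; options L={ -6, -11/2, -351/64 } R={ -175/32, -87/16, -43/8, -21/4, -5, -4, -3, -2, -1, 0 } so -701/128
step 14: add BLUE to get RRRRRRBBRRRRBB; options L={ -6, -11/2, -351/64, -701/128 } R={ -175/32, -87/16, -43/8, -21/4, -5, -4, -3, -2, -1, 0 } so -1401/256
step 15: add BLUE to get RRRRRRBBRRRRBBB; options L={ -6, -11/2, -351/64, -701/128, -1401/256 } R={ -175/32, -87/16, -43/8, -21/4, -5, -4, -3, -2, -1, 0 } so -2801/512

-2801/512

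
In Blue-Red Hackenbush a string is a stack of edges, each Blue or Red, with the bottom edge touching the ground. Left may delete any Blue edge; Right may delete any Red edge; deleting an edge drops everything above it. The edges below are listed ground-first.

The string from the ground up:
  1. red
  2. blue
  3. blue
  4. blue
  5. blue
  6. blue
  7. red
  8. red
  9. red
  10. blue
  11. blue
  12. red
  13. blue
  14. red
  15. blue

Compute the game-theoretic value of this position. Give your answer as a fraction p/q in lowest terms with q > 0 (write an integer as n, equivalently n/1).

-917/16384

Recurse on prefixes of the 15-edge string red blue blue blue blue blue red red red blue blue red blue red blue:
1 of 15 · r · max L −∞ · min R 0 gives -1
2 of 15 · rb · max L -1 · min R 0 gives -1/2
3 of 15 · rbb · max L -1/2 · min R 0 gives -1/4
4 of 15 · rbbb · max L -1/4 · min R 0 gives -1/8
5 of 15 · rbbbb · max L -1/8 · min R 0 gives -1/16
6 of 15 · rbbbbb · max L -1/16 · min R 0 gives -1/32
7 of 15 · rbbbbbr · max L -1/16 · min R -1/32 gives -3/64
8 of 15 · rbbbbbrr · max L -1/16 · min R -3/64 gives -7/128
9 of 15 · rbbbbbrrr · max L -1/16 · min R -7/128 gives -15/256
10 of 15 · rbbbbbrrrb · max L -15/256 · min R -7/128 gives -29/512
11 of 15 · rbbbbbrrrbb · max L -29/512 · min R -7/128 gives -57/1024
12 of 15 · rbbbbbrrrbbr · max L -29/512 · min R -57/1024 gives -115/2048
13 of 15 · rbbbbbrrrbbrb · max L -115/2048 · min R -57/1024 gives -229/4096
14 of 15 · rbbbbbrrrbbrbr · max L -115/2048 · min R -229/4096 gives -459/8192
15 of 15 · rbbbbbrrrbbrbrb · max L -459/8192 · min R -229/4096 gives -917/16384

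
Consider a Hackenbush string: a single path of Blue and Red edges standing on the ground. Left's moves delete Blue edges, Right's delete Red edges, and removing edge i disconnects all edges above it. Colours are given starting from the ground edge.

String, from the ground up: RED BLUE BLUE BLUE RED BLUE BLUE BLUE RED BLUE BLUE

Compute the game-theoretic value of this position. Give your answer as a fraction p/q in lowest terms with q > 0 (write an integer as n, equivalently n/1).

-137/1024

Prefix values for RED BLUE BLUE BLUE RED BLUE BLUE BLUE RED BLUE BLUE via {L|R} + simplicity:
step 1: add RED to get R; options L={ none } R={ 0 } = -1
step 2: add BLUE to get RB; options L={ -1 } R={ 0 } = -1/2
step 3: add BLUE to get RBB; options L={ -1,-1/2 } R={ 0 } = -1/4
step 4: add BLUE to get RBBB; options L={ -1,-1/2,-1/4 } R={ 0 } = -1/8
step 5: add RED to get RBBBR; options L={ -1,-1/2,-1/4 } R={ -1/8,0 } = -3/16
step 6: add BLUE to get RBBBRB; options L={ -1,-1/2,-1/4,-3/16 } R={ -1/8,0 } = -5/32
step 7: add BLUE to get RBBBRBB; options L={ -1,-1/2,-1/4,-3/16,-5/32 } R={ -1/8,0 } = -9/64
step 8: add BLUE to get RBBBRBBB; options L={ -1,-1/2,-1/4,-3/16,-5/32,-9/64 } R={ -1/8,0 } = -17/128
step 9: add RED to get RBBBRBBBR; options L={ -1,-1/2,-1/4,-3/16,-5/32,-9/64 } R={ -17/128,-1/8,0 } = -35/256
step 10: add BLUE to get RBBBRBBBRB; options L={ -1,-1/2,-1/4,-3/16,-5/32,-9/64,-35/256 } R={ -17/128,-1/8,0 } = -69/512
step 11: add BLUE to get RBBBRBBBRBB; options L={ -1,-1/2,-1/4,-3/16,-5/32,-9/64,-35/256,-69/512 } R={ -17/128,-1/8,0 } = -137/1024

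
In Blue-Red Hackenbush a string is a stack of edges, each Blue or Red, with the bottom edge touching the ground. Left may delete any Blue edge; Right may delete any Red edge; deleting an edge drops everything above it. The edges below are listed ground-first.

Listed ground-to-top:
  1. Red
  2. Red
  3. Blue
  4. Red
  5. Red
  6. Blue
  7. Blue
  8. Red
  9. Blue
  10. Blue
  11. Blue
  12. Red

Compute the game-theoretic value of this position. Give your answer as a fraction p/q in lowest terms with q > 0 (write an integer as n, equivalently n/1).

-1827/1024

Recurse on prefixes of the 12-edge string Red Red Blue Red Red Blue Blue Red Blue Blue Blue Red:
edge 1 of 12 (Red): { ∅ | 0 } — -1
edge 2 of 12 (Red): { ∅ | -1 0 } — -2
edge 3 of 12 (Blue): { -2 | -1 0 } — -3/2
edge 4 of 12 (Red): { -2 | -3/2 -1 0 } — -7/4
edge 5 of 12 (Red): { -2 | -7/4 -3/2 -1 0 } — -15/8
edge 6 of 12 (Blue): { -2 -15/8 | -7/4 -3/2 -1 0 } — -29/16
edge 7 of 12 (Blue): { -2 -15/8 -29/16 | -7/4 -3/2 -1 0 } — -57/32
edge 8 of 12 (Red): { -2 -15/8 -29/16 | -57/32 -7/4 -3/2 -1 0 } — -115/64
edge 9 of 12 (Blue): { -2 -15/8 -29/16 -115/64 | -57/32 -7/4 -3/2 -1 0 } — -229/128
edge 10 of 12 (Blue): { -2 -15/8 -29/16 -115/64 -229/128 | -57/32 -7/4 -3/2 -1 0 } — -457/256
edge 11 of 12 (Blue): { -2 -15/8 -29/16 -115/64 -229/128 -457/256 | -57/32 -7/4 -3/2 -1 0 } — -913/512
edge 12 of 12 (Red): { -2 -15/8 -29/16 -115/64 -229/128 -457/256 | -913/512 -57/32 -7/4 -3/2 -1 0 } — -1827/1024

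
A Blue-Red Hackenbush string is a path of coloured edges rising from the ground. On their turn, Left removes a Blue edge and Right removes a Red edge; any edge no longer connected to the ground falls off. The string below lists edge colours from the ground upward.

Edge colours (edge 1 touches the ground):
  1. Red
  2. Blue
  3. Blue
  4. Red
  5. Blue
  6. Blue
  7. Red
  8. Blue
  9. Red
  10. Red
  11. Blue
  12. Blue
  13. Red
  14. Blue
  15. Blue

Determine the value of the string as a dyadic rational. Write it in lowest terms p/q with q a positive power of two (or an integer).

-4809/16384

Recurse on prefixes of the 15-edge string Red Blue Blue Red Blue Blue Red Blue Red Red Blue Blue Red Blue Blue:
1 of 15 · R · max L −∞ · min R 0 so -1
2 of 15 · RB · max L -1 · min R 0 so -1/2
3 of 15 · RBB · max L -1/2 · min R 0 so -1/4
4 of 15 · RBBR · max L -1/2 · min R -1/4 so -3/8
5 of 15 · RBBRB · max L -3/8 · min R -1/4 so -5/16
6 of 15 · RBBRBB · max L -5/16 · min R -1/4 so -9/32
7 of 15 · RBBRBBR · max L -5/16 · min R -9/32 so -19/64
8 of 15 · RBBRBBRB · max L -19/64 · min R -9/32 so -37/128
9 of 15 · RBBRBBRBR · max L -19/64 · min R -37/128 so -75/256
10 of 15 · RBBRBBRBRR · max L -19/64 · min R -75/256 so -151/512
11 of 15 · RBBRBBRBRRB · max L -151/512 · min R -75/256 so -301/1024
12 of 15 · RBBRBBRBRRBB · max L -301/1024 · min R -75/256 so -601/2048
13 of 15 · RBBRBBRBRRBBR · max L -301/1024 · min R -601/2048 so -1203/4096
14 of 15 · RBBRBBRBRRBBRB · max L -1203/4096 · min R -601/2048 so -2405/8192
15 of 15 · RBBRBBRBRRBBRBB · max L -2405/8192 · min R -601/2048 so -4809/16384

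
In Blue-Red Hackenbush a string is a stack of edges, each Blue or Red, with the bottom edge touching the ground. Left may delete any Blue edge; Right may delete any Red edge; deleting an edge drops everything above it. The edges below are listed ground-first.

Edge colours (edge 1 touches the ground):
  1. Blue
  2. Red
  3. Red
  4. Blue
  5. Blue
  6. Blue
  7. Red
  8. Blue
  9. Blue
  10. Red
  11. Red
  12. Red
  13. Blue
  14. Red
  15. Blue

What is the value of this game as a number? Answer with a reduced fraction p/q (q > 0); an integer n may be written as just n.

1 of 15 · B · max L 0 · min R +∞ — 1
2 of 15 · BR · max L 0 · min R 1 — 1/2
3 of 15 · BRR · max L 0 · min R 1/2 — 1/4
4 of 15 · BRRB · max L 1/4 · min R 1/2 — 3/8
5 of 15 · BRRBB · max L 3/8 · min R 1/2 — 7/16
6 of 15 · BRRBBB · max L 7/16 · min R 1/2 — 15/32
7 of 15 · BRRBBBR · max L 7/16 · min R 15/32 — 29/64
8 of 15 · BRRBBBRB · max L 29/64 · min R 15/32 — 59/128
9 of 15 · BRRBBBRBB · max L 59/128 · min R 15/32 — 119/256
10 of 15 · BRRBBBRBBR · max L 59/128 · min R 119/256 — 237/512
11 of 15 · BRRBBBRBBRR · max L 59/128 · min R 237/512 — 473/1024
12 of 15 · BRRBBBRBBRRR · max L 59/128 · min R 473/1024 — 945/2048
13 of 15 · BRRBBBRBBRRRB · max L 945/2048 · min R 473/1024 — 1891/4096
14 of 15 · BRRBBBRBBRRRBR · max L 945/2048 · min R 1891/4096 — 3781/8192
15 of 15 · BRRBBBRBBRRRBRB · max L 3781/8192 · min R 1891/4096 — 7563/16384

7563/16384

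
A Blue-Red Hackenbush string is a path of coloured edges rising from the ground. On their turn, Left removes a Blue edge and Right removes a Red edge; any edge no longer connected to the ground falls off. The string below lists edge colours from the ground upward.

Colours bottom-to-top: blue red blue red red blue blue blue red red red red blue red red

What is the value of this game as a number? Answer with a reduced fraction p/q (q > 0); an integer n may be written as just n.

9993/16384

step 1: add blue to get b; options L={ 0 } R={ · } gives 1
step 2: add red to get br; options L={ 0 } R={ 1 } gives 1/2
step 3: add blue to get brb; options L={ 0 1/2 } R={ 1 } gives 3/4
step 4: add red to get brbr; options L={ 0 1/2 } R={ 3/4 1 } gives 5/8
step 5: add red to get brbrr; options L={ 0 1/2 } R={ 5/8 3/4 1 } gives 9/16
step 6: add blue to get brbrrb; options L={ 0 1/2 9/16 } R={ 5/8 3/4 1 } gives 19/32
step 7: add blue to get brbrrbb; options L={ 0 1/2 9/16 19/32 } R={ 5/8 3/4 1 } gives 39/64
step 8: add blue to get brbrrbbb; options L={ 0 1/2 9/16 19/32 39/64 } R={ 5/8 3/4 1 } gives 79/128
step 9: add red to get brbrrbbbr; options L={ 0 1/2 9/16 19/32 39/64 } R={ 79/128 5/8 3/4 1 } gives 157/256
step 10: add red to get brbrrbbbrr; options L={ 0 1/2 9/16 19/32 39/64 } R={ 157/256 79/128 5/8 3/4 1 } gives 313/512
step 11: add red to get brbrrbbbrrr; options L={ 0 1/2 9/16 19/32 39/64 } R={ 313/512 157/256 79/128 5/8 3/4 1 } gives 625/1024
step 12: add red to get brbrrbbbrrrr; options L={ 0 1/2 9/16 19/32 39/64 } R={ 625/1024 313/512 157/256 79/128 5/8 3/4 1 } gives 1249/2048
step 13: add blue to get brbrrbbbrrrrb; options L={ 0 1/2 9/16 19/32 39/64 1249/2048 } R={ 625/1024 313/512 157/256 79/128 5/8 3/4 1 } gives 2499/4096
step 14: add red to get brbrrbbbrrrrbr; options L={ 0 1/2 9/16 19/32 39/64 1249/2048 } R={ 2499/4096 625/1024 313/512 157/256 79/128 5/8 3/4 1 } gives 4997/8192
step 15: add red to get brbrrbbbrrrrbrr; options L={ 0 1/2 9/16 19/32 39/64 1249/2048 } R={ 4997/8192 2499/4096 625/1024 313/512 157/256 79/128 5/8 3/4 1 } gives 9993/16384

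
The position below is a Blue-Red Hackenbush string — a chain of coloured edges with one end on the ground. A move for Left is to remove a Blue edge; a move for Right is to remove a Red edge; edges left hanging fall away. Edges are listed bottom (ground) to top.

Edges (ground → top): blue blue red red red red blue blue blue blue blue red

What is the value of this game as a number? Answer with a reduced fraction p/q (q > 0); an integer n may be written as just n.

Build value(s[:k]) for k = 1..12, string s = blue blue red red red red blue blue blue blue blue red.
value(b) = { 0 | none } gives 1
value(bb) = { 0; 1 | none } gives 2
value(bbr) = { 0; 1 | 2 } gives 3/2
value(bbrr) = { 0; 1 | 3/2; 2 } gives 5/4
value(bbrrr) = { 0; 1 | 5/4; 3/2; 2 } gives 9/8
value(bbrrrr) = { 0; 1 | 9/8; 5/4; 3/2; 2 } gives 17/16
value(bbrrrrb) = { 0; 1; 17/16 | 9/8; 5/4; 3/2; 2 } gives 35/32
value(bbrrrrbb) = { 0; 1; 17/16; 35/32 | 9/8; 5/4; 3/2; 2 } gives 71/64
value(bbrrrrbbb) = { 0; 1; 17/16; 35/32; 71/64 | 9/8; 5/4; 3/2; 2 } gives 143/128
value(bbrrrrbbbb) = { 0; 1; 17/16; 35/32; 71/64; 143/128 | 9/8; 5/4; 3/2; 2 } gives 287/256
value(bbrrrrbbbbb) = { 0; 1; 17/16; 35/32; 71/64; 143/128; 287/256 | 9/8; 5/4; 3/2; 2 } gives 575/512
value(bbrrrrbbbbbr) = { 0; 1; 17/16; 35/32; 71/64; 143/128; 287/256 | 575/512; 9/8; 5/4; 3/2; 2 } gives 1149/1024

1149/1024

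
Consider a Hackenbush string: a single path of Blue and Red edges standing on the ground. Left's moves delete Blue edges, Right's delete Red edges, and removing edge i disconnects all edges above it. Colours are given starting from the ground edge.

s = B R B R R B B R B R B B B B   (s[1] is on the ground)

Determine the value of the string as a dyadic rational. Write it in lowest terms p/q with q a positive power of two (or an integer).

Prefix values for B R B R R B B R B R B B B B via {L|R} + simplicity:
g_1 [B]  L=[0]  R=[—]  so 1
g_2 [BR]  L=[0]  R=[1]  so 1/2
g_3 [BRB]  L=[0; 1/2]  R=[1]  so 3/4
g_4 [BRBR]  L=[0; 1/2]  R=[3/4; 1]  so 5/8
g_5 [BRBRR]  L=[0; 1/2]  R=[5/8; 3/4; 1]  so 9/16
g_6 [BRBRRB]  L=[0; 1/2; 9/16]  R=[5/8; 3/4; 1]  so 19/32
g_7 [BRBRRBB]  L=[0; 1/2; 9/16; 19/32]  R=[5/8; 3/4; 1]  so 39/64
g_8 [BRBRRBBR]  L=[0; 1/2; 9/16; 19/32]  R=[39/64; 5/8; 3/4; 1]  so 77/128
g_9 [BRBRRBBRB]  L=[0; 1/2; 9/16; 19/32; 77/128]  R=[39/64; 5/8; 3/4; 1]  so 155/256
g_10 [BRBRRBBRBR]  L=[0; 1/2; 9/16; 19/32; 77/128]  R=[155/256; 39/64; 5/8; 3/4; 1]  so 309/512
g_11 [BRBRRBBRBRB]  L=[0; 1/2; 9/16; 19/32; 77/128; 309/512]  R=[155/256; 39/64; 5/8; 3/4; 1]  so 619/1024
g_12 [BRBRRBBRBRBB]  L=[0; 1/2; 9/16; 19/32; 77/128; 309/512; 619/1024]  R=[155/256; 39/64; 5/8; 3/4; 1]  so 1239/2048
g_13 [BRBRRBBRBRBBB]  L=[0; 1/2; 9/16; 19/32; 77/128; 309/512; 619/1024; 1239/2048]  R=[155/256; 39/64; 5/8; 3/4; 1]  so 2479/4096
g_14 [BRBRRBBRBRBBBB]  L=[0; 1/2; 9/16; 19/32; 77/128; 309/512; 619/1024; 1239/2048; 2479/4096]  R=[155/256; 39/64; 5/8; 3/4; 1]  so 4959/8192

4959/8192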